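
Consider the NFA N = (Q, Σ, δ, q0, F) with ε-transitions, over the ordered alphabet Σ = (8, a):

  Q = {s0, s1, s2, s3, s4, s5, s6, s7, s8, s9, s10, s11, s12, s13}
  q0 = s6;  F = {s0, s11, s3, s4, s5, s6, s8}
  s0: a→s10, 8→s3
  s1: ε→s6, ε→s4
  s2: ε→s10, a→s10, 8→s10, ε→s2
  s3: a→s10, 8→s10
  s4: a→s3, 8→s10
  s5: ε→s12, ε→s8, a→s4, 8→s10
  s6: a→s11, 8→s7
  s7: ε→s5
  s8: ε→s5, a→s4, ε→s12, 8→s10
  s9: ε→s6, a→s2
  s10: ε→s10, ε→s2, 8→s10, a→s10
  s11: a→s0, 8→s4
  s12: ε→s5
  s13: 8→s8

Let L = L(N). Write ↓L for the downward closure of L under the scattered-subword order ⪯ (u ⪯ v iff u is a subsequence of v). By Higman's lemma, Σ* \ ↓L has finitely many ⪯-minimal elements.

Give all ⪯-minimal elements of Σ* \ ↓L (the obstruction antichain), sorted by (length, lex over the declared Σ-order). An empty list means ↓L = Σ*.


min(Σ*\↓L) = [88, aaa].

|Q|=14, |F|=7, |δ|=33 (13 ε).
min D↑ (7 st, q0=0, F={3}): 0:8→1,a→2 1:8→3,a→4 2:8→4,a→5 3:8→3,a→3 4:8→3,a→6 5:8→6,a→3 6:8→3,a→3 [Hopcroft].
'88': run [11, 8, 2] end={s10,s2} — reject; 2/2 single-dels accept.
'aaa': N↓-sim [11, 6, 4, 2] end={s10,s2} ∉↓L; 3/3 del acc.
2 obstructions.


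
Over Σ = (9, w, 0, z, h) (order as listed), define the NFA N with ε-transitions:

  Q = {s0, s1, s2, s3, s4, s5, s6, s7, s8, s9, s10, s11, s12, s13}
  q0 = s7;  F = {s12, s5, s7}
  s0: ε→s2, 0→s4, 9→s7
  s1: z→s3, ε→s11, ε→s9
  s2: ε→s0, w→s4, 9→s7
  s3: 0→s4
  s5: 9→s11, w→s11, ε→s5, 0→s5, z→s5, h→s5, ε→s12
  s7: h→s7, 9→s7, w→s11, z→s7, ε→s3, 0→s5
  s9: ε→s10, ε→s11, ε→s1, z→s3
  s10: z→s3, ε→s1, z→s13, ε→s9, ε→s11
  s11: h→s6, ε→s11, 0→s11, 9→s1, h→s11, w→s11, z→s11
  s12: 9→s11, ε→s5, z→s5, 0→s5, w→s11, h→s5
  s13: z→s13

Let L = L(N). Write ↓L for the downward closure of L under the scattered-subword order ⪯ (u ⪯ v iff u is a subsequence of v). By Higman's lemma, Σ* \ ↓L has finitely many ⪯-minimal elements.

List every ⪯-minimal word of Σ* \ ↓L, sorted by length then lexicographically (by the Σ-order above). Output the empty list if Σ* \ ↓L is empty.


|Q|=14, |F|=3, |δ|=46 (15 ε).
min D↑ (3 st, q0=0, F={1}): 0:9→0,w→1,0→2,z→0,h→0 1:9→1,w→1,0→1,z→1,h→1 2:9→1,w→1,0→2,z→2,h→2 (ε-aug+det+¬).
'w': |S_i|=[11, 8] end={s1,s10,s11,s13,s3,s4,s6,s9} ∉↓L; 1/1 del acc.
'09': |S_i|=[11, 10, 8] end={s1,s10,s11,s13,s3,s4,s6,s9} ∉↓L; 2/2 single-dels accept.
2 obstructions.

A = [w, 09].


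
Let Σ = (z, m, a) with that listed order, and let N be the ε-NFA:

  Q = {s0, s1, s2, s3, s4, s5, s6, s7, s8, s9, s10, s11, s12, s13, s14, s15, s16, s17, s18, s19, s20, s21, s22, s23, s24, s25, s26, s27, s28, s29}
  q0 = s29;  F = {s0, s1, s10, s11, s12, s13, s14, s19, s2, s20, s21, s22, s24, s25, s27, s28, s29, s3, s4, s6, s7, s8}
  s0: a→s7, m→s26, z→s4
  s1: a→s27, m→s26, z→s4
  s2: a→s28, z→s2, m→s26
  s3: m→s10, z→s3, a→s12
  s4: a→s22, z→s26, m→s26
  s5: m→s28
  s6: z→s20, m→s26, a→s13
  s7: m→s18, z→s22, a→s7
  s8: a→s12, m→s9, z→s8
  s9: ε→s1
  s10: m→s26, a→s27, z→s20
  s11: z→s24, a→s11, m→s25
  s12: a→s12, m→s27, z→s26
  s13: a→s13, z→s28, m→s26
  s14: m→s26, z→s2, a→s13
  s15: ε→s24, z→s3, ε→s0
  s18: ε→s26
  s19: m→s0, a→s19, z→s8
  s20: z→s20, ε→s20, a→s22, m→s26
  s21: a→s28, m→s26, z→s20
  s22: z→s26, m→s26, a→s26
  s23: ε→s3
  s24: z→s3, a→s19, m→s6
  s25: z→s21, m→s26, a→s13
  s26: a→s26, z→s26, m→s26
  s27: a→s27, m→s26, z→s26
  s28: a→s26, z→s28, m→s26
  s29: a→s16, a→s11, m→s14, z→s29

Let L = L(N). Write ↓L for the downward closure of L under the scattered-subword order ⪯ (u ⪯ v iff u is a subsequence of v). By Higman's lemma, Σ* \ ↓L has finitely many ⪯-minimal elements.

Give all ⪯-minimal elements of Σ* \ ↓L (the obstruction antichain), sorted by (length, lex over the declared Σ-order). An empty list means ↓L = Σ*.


Antichain: [mm, mzaa, maza, azzaz, azamzz].

|Q|=30, |F|=22, |δ|=78 (6 ε).
min D↑ (23 st, q0=0, F={4}): 0:z→0,m→1,a→2 1:z→3,m→4,a→5 2:z→6,m→7,a→2 3:z→3,m→4,a→8 4:z→4,m→4,a→4 5:z→8,m→4,a→5 6:z→9,m→10,a→11 7:z→12,m→4,a→5 8:z→8,m→4,a→4 9:z→9,m→13,a→14 10:z→15,m→4,a→5 11:z→16,m→17,a→11 12:z→15,m→4,a→8 13:z→15,m→4,a→18 14:z→4,m→18,a→14 15:z→15,m→4,a→19 16:z→16,m→20,a→14 17:z→21,m→4,a→22 18:z→4,m→4,a→18 19:z→4,m→4,a→4 20:z→21,m→4,a→18 21:z→4,m→4,a→19 22:z→19,m→4,a→22.
'mm': run [26, 18, 2] end={s18,s26} — reject; 2/2 single-dels accept.
'mzaa': run [26, 18, 7, 3, 1] end={s26} — reject; 4/4 del acc.
'maza': |S_i|=[26, 18, 7, 3, 1] end={s26} rej; 4/4 single-dels accept.
'azzaz': N↓-sim [26, 23, 20, 12, 4, 1] end={s26} — reject; 5/5 single-dels accept.
'azamzz': |S_i|=[26, 23, 20, 14, 9, 3, 1] end={s26} ∉↓L; 6/6 single-dels accept.
5 obstructions.


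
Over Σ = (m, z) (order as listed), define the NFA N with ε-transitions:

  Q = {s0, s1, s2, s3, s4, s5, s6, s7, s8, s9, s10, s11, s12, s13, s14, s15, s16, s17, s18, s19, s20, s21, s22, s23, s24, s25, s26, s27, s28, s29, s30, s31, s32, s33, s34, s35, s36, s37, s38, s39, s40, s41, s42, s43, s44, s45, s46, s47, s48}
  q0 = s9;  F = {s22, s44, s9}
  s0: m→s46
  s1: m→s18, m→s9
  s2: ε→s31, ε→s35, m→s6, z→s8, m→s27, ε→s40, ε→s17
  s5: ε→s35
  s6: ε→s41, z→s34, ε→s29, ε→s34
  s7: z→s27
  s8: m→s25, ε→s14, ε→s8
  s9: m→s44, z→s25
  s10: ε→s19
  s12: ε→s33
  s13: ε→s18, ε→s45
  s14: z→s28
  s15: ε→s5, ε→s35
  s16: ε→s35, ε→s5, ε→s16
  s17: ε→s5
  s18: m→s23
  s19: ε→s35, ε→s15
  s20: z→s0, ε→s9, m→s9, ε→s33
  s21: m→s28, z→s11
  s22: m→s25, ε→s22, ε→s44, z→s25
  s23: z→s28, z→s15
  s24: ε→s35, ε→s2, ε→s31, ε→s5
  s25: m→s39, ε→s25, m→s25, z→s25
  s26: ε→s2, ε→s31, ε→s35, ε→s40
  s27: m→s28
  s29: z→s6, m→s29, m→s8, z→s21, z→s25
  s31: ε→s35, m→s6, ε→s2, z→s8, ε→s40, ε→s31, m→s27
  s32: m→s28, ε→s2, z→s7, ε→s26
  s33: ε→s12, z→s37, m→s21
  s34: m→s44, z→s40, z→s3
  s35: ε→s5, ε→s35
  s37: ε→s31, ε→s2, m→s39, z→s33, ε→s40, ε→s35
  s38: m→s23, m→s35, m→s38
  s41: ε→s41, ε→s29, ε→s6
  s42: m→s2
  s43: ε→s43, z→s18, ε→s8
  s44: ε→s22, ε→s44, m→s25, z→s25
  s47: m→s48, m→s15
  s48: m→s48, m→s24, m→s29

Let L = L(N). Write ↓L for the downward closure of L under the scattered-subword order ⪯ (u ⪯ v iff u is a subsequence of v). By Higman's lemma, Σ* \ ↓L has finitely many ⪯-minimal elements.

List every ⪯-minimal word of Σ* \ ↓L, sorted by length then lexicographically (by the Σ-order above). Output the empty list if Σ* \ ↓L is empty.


Antichain: [z, mm].

|Q|=49, |F|=3, |δ|=109 (55 ε).
min D↑ (3 st, q0=0, F={2}): 0:m→1,z→2 1:m→2,z→2 2:m→2,z→2.
'z': run [5, 2] end={s25,s39} ∉↓L; 1/1 single-dels accept.
'mm': N↓-sim [5, 4, 2] end={s25,s39} — reject; 2/2 single-dels accept.
2 minimals (antichain).


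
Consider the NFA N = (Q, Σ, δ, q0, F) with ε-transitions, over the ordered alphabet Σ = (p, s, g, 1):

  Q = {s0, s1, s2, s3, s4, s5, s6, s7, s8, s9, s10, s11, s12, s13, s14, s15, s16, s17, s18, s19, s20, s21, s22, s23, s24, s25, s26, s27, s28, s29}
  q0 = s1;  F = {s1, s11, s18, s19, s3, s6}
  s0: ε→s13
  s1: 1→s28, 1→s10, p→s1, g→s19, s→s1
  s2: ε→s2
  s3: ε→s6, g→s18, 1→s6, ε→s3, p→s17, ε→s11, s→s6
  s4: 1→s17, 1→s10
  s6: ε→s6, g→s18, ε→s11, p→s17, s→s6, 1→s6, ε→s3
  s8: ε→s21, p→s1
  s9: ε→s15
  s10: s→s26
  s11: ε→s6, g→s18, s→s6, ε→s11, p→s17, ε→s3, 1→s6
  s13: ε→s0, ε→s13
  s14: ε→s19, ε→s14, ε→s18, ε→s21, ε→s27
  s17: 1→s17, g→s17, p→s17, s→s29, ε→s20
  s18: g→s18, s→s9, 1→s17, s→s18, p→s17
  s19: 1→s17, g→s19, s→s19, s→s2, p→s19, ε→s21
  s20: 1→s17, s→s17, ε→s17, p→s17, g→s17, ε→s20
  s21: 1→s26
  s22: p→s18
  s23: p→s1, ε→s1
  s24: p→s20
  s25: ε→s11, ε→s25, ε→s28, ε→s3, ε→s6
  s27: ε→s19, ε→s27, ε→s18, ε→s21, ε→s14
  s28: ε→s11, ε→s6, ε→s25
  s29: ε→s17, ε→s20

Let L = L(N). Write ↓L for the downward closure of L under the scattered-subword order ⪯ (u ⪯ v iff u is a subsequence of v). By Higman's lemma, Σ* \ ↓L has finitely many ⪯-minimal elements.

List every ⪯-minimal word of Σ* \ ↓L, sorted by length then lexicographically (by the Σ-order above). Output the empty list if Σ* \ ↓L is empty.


min(Σ*\↓L) = [g1, 1p].

|Q|=30, |F|=6, |δ|=83 (40 ε).
min D↑ (5 st, q0=0, F={3}): 0:p→0,s→0,g→1,1→2 1:p→1,s→1,g→1,1→3 2:p→3,s→2,g→4,1→2 3:p→3,s→3,g→3,1→3 4:p→3,s→4,g→4,1→3 (ε-aug+det+¬).
'g1': N↓-sim [17, 10, 4] end={s17,s20,s26,s29} — reject; 2/2 del acc.
'1p': run [17, 13, 3] end={s17,s20,s29} rej; 2/2 deletions ∈↓L.
2 minimals (antichain).


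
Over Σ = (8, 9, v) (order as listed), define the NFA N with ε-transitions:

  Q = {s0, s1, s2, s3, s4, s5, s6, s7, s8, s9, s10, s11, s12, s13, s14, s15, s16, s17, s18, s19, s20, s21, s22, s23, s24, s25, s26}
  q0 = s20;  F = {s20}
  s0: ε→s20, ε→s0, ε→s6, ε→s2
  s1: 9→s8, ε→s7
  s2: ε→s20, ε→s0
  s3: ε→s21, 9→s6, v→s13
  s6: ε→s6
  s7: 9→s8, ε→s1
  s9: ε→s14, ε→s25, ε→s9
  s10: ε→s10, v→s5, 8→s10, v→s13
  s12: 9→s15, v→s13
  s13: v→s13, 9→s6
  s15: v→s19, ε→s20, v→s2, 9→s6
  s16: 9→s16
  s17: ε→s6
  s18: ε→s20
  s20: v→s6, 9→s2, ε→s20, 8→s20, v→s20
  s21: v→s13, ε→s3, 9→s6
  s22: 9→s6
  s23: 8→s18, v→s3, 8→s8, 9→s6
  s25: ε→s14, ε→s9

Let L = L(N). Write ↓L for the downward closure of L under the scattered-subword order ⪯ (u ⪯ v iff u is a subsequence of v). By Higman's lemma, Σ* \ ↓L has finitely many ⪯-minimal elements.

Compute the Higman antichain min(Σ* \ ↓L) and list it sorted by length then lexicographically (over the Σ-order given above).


|Q|=27, |F|=1, |δ|=47 (21 ε).
min D↑ (1 st, q0=0, F={}): 0:8→0,9→0,v→0 [Hopcroft].
L(D↑) = ∅ ⇒ ↓L = Σ*.

min(Σ*\↓L) = [].


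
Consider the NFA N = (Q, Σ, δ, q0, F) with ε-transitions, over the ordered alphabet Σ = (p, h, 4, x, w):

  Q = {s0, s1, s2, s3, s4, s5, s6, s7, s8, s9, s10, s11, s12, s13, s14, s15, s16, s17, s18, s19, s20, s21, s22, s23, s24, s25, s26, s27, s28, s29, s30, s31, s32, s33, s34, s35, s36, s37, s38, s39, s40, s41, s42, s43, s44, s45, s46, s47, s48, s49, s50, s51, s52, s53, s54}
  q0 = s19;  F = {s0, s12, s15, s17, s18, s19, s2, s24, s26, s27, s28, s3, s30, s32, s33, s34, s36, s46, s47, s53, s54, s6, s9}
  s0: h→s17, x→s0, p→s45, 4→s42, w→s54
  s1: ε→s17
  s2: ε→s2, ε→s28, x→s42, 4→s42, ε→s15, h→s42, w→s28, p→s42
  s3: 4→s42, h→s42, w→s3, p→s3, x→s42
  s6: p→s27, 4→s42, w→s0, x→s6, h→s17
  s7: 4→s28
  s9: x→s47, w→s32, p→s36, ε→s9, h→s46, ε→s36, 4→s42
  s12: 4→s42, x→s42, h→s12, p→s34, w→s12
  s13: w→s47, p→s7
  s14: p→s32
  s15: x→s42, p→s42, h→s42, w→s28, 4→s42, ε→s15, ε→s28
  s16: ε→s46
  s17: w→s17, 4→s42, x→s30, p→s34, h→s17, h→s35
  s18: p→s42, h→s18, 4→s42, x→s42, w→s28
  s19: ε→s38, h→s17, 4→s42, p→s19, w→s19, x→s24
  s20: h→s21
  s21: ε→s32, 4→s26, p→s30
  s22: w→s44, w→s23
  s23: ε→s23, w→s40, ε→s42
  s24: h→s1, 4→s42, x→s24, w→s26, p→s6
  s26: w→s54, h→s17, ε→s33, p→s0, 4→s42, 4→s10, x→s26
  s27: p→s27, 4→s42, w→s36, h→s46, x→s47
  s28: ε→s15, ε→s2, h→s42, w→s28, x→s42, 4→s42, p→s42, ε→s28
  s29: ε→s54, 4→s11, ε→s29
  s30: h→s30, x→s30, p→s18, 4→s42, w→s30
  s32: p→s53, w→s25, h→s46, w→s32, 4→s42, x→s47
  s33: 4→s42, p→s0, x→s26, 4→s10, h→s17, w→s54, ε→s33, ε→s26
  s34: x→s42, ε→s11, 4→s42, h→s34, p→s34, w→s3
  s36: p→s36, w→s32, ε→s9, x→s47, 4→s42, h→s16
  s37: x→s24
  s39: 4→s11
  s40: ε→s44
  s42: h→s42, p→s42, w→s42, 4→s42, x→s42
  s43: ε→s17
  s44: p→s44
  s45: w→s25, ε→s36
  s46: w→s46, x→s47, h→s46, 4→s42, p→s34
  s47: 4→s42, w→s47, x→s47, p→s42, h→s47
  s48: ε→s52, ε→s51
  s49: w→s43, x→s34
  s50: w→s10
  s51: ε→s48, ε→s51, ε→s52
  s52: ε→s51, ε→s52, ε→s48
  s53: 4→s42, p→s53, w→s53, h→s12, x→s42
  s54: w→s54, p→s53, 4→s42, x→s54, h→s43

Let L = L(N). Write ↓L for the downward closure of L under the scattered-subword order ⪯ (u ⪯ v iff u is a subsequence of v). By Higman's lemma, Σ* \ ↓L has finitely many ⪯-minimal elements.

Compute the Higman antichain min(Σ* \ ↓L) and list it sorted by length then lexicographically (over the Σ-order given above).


A = [4, hpx, hpwh, hxpp, xppxp, xwwpx].

|Q|=55, |F|=23, |δ|=176 (34 ε).
min D↑ (20 st, q0=0, F={2}): 0:p→0,h→1,4→2,x→3,w→0 1:p→4,h→1,4→2,x→5,w→1 2:p→2,h→2,4→2,x→2,w→2 3:p→6,h→1,4→2,x→3,w→7 4:p→4,h→4,4→2,x→2,w→8 5:p→9,h→5,4→2,x→5,w→5 6:p→10,h→1,4→2,x→6,w→11 7:p→11,h→1,4→2,x→7,w→12 8:p→8,h→2,4→2,x→2,w→8 9:p→2,h→9,4→2,x→2,w→13 10:p→10,h→14,4→2,x→15,w→16 11:p→16,h→1,4→2,x→11,w→12 12:p→17,h→1,4→2,x→12,w→12 13:p→2,h→2,4→2,x→2,w→13 14:p→4,h→14,4→2,x→15,w→14 15:p→2,h→15,4→2,x→15,w→15 16:p→16,h→14,4→2,x→15,w→18 17:p→17,h→19,4→2,x→2,w→17 18:p→17,h→14,4→2,x→15,w→18 19:p→4,h→19,4→2,x→2,w→19 (ε-aug+det+¬).
'4': run [33, 2] end={s10,s42} ∉↓L; 1/1 single-dels accept.
'hpx': N↓-sim [33, 17, 8, 1] end={s42} ∉↓L; 3/3 del acc.
'hpwh': run [33, 17, 8, 5, 1] end={s42} rej; 4/4 deletions ∈↓L.
'hxpp': N↓-sim [33, 17, 7, 5, 1] end={s42} — reject; 4/4 deletions ∈↓L.
'xppxp': run [33, 31, 26, 19, 2, 1] end={s42} ∉↓L; 5/5 deletions ∈↓L.
'xwwpx': run [33, 31, 27, 19, 10, 1] end={s42} — reject; 5/5 single-dels accept.
6 words, ⪯-incomp.


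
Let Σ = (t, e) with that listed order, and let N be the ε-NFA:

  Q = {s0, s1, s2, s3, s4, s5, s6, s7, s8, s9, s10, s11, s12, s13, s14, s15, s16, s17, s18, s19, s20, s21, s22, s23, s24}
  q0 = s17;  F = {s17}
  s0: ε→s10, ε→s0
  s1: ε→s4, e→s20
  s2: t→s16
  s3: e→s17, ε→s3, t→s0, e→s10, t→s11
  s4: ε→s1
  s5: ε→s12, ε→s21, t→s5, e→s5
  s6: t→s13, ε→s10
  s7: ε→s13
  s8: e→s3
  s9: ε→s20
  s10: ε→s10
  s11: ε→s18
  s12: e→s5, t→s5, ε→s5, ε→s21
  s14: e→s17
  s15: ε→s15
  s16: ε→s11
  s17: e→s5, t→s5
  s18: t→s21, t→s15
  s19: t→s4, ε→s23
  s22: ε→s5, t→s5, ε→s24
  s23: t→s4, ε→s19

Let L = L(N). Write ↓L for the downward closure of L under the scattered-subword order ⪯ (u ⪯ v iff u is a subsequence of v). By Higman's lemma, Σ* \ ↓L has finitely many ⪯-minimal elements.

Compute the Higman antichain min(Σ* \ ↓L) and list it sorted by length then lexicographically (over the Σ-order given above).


min(Σ*\↓L) = [t, e].

|Q|=25, |F|=1, |δ|=40 (20 ε).
min D↑ (2 st, q0=0, F={1}): 0:t→1,e→1 1:t→1,e→1 (ε-aug+det+¬).
't': |S_i|=[4, 3] end={s12,s21,s5} — reject; 1/1 del acc.
'e': |S_i|=[4, 3] end={s12,s21,s5} ∉↓L; 1/1 del acc.
2 words, ⪯-incomp.


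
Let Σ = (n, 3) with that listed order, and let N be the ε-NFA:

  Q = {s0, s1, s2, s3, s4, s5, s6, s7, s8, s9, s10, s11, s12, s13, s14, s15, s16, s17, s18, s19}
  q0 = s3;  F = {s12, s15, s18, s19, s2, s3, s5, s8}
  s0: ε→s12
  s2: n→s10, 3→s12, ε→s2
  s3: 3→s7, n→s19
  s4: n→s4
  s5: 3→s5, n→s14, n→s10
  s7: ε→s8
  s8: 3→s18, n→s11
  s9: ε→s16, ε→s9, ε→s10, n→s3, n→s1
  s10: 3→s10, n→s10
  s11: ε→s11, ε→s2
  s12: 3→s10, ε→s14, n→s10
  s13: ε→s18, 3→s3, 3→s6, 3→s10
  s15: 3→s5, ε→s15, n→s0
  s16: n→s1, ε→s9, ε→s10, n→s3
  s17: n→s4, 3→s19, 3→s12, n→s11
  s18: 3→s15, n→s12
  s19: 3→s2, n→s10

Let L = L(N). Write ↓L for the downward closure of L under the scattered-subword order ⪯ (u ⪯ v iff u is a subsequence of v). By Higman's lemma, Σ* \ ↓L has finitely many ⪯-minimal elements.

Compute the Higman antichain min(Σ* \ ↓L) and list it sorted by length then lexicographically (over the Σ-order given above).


|Q|=20, |F|=8, |δ|=44 (13 ε).
min D↑ (9 st, q0=0, F={3}): 0:n→1,3→2 1:n→3,3→4 2:n→4,3→5 3:n→3,3→3 4:n→3,3→6 5:n→6,3→7 6:n→3,3→3 7:n→6,3→8 8:n→3,3→8.
'nn': N↓-sim [13, 7, 1] end={s10} rej; 2/2 del acc.
'n333': N↓-sim [13, 7, 4, 3, 1] end={s10} rej; 4/4 single-dels accept.
'3n33': N↓-sim [13, 11, 6, 3, 1] end={s10} — reject; 4/4 single-dels accept.
'33n3': run [13, 11, 7, 4, 1] end={s10} rej; 4/4 deletions ∈↓L.
'3333n': run [13, 11, 7, 6, 3, 2] end={s10,s14} ∉↓L; 5/5 single-dels accept.
5 words, ⪯-incomp.

Antichain: [nn, n333, 3n33, 33n3, 3333n].


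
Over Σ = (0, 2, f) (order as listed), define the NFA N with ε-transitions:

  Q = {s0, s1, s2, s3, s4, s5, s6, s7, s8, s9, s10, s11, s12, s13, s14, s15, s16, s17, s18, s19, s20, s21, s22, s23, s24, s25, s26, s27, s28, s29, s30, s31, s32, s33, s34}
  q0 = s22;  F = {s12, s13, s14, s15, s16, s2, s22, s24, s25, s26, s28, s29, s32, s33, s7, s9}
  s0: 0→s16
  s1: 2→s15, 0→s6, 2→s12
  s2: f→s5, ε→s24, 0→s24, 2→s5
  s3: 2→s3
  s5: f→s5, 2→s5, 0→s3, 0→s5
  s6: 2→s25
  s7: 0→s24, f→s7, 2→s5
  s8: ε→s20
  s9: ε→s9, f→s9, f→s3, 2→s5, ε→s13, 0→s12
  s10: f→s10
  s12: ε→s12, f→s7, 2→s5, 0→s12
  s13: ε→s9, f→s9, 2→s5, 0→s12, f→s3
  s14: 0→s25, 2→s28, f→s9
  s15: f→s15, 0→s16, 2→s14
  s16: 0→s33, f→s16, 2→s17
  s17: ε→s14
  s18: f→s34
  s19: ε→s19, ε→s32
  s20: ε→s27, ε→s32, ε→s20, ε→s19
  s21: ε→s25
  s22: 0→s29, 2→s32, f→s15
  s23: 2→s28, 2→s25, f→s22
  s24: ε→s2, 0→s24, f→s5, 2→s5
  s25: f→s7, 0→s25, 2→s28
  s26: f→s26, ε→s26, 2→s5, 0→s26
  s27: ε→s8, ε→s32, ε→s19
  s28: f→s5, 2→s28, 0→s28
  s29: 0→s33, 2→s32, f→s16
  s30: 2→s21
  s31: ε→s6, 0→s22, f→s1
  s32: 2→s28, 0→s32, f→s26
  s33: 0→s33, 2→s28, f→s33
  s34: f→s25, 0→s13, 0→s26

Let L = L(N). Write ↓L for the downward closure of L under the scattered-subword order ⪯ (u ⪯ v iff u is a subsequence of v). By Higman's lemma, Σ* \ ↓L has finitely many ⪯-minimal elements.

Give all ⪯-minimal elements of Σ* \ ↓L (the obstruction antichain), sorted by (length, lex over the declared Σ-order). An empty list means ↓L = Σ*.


|Q|=35, |F|=16, |δ|=91 (20 ε).
min D↑ (15 st, q0=0, F={9}): 0:0→1,2→2,f→3 1:0→4,2→2,f→5 2:0→2,2→6,f→7 3:0→5,2→8,f→3 4:0→4,2→6,f→4 5:0→4,2→8,f→5 6:0→6,2→6,f→9 7:0→7,2→9,f→7 8:0→10,2→6,f→11 9:0→9,2→9,f→9 10:0→10,2→6,f→12 11:0→13,2→9,f→11 12:0→14,2→9,f→12 13:0→13,2→9,f→12 14:0→14,2→9,f→9.
'22f': |S_i|=[19, 14, 3, 2] end={s3,s5} — reject; 3/3 single-dels accept.
'2f2': |S_i|=[19, 14, 9, 2] end={s3,s5} — reject; 3/3 del acc.
'002f': run [19, 17, 11, 3, 2] end={s3,s5} rej; 4/4 single-dels accept.
'f20f0f': run [19, 16, 12, 8, 5, 4, 2] end={s3,s5} — reject; 6/6 deletions ∈↓L.
4 obstructions.

A = [22f, 2f2, 002f, f20f0f].


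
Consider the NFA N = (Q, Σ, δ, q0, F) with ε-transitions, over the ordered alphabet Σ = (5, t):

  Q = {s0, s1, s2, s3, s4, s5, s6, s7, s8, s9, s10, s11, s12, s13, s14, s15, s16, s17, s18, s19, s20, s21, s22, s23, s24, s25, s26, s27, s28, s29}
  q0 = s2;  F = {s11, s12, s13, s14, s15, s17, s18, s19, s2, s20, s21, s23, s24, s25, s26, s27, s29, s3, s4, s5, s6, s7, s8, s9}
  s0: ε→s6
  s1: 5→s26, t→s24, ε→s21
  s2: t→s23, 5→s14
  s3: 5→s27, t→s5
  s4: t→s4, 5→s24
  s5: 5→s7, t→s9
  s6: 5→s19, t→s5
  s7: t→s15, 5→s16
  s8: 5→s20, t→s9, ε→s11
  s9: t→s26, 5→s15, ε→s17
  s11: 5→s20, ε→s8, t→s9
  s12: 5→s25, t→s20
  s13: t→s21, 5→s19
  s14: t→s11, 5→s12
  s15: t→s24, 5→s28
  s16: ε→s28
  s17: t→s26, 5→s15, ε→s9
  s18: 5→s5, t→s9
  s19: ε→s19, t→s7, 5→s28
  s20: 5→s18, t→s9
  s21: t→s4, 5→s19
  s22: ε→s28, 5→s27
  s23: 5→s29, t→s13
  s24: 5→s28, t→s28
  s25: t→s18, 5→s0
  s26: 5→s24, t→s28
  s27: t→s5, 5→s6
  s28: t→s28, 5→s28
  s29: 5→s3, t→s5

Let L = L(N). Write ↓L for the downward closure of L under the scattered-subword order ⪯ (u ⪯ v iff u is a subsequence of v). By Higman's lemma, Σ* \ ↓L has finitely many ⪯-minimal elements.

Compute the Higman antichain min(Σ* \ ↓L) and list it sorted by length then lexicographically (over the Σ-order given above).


|Q|=30, |F|=24, |δ|=62 (9 ε).
min D↑ (23 st, q0=0, F={20}): 0:5→1,t→2 1:5→3,t→4 2:5→5,t→6 3:5→7,t→8 4:5→8,t→9 5:5→10,t→11 6:5→12,t→13 7:5→14,t→15 8:5→15,t→9 9:5→16,t→17 10:5→18,t→11 11:5→19,t→9 12:5→20,t→19 13:5→12,t→21 14:5→12,t→11 15:5→11,t→9 16:5→20,t→22 17:5→22,t→20 18:5→14,t→11 19:5→20,t→16 20:5→20,t→20 21:5→22,t→21 22:5→20,t→20.
'tt55': run [27, 22, 13, 6, 2] end={s16,s28} ∉↓L; 4/4 single-dels accept.
'5tttt': |S_i|=[27, 22, 13, 6, 3, 1] end={s28} — reject; 5/5 deletions ∈↓L.
'555555': |S_i|=[27, 22, 18, 15, 12, 6, 2] end={s16,s28} rej; 6/6 deletions ∈↓L.
'tttt5t': |S_i|=[27, 22, 13, 11, 7, 3, 1] end={s28} — reject; 6/6 del acc.
4 minimals (antichain).

A = [tt55, 5tttt, 555555, tttt5t].


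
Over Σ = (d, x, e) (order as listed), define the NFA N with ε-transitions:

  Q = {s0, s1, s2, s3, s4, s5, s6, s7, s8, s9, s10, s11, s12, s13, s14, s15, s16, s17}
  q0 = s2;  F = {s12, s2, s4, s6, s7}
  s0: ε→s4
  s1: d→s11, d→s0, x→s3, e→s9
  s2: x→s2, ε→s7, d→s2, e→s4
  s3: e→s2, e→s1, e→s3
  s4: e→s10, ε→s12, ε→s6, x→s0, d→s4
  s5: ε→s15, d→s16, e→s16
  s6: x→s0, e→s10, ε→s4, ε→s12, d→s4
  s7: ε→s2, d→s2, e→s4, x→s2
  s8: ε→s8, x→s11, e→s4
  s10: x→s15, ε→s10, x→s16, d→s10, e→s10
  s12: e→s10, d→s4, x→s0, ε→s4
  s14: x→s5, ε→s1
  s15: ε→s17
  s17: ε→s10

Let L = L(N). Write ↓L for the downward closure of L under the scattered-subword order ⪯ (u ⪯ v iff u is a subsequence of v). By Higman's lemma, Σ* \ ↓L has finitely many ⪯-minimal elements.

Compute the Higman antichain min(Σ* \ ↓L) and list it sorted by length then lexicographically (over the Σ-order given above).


Antichain: [ee].

|Q|=18, |F|=5, |δ|=45 (14 ε).
min D↑ (3 st, q0=0, F={2}): 0:d→0,x→0,e→1 1:d→1,x→1,e→2 2:d→2,x→2,e→2.
'ee': N↓-sim [10, 8, 4] end={s10,s15,s16,s17} — reject; 2/2 deletions ∈↓L.
1 obstructions.


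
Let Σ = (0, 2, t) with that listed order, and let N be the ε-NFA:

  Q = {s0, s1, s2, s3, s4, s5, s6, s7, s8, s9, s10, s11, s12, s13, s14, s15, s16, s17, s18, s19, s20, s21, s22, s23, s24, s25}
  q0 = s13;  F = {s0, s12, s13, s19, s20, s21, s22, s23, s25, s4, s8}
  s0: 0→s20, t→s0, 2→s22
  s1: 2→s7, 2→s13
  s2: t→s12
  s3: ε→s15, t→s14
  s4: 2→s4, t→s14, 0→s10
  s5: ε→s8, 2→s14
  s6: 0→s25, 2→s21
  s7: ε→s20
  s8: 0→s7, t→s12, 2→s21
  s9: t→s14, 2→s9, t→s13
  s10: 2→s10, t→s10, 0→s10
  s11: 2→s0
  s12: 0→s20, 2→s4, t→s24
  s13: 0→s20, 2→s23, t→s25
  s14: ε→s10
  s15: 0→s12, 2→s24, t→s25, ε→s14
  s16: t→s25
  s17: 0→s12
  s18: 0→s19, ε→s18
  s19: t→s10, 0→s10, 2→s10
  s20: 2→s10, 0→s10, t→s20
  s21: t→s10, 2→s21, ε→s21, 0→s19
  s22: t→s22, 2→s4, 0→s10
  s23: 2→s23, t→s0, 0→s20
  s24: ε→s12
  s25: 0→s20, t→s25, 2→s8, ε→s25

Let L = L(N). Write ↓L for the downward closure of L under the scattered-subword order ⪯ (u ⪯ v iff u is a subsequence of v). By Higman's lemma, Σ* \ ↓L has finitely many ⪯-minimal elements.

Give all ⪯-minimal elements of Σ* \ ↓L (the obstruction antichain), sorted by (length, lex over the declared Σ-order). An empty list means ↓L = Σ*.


|Q|=26, |F|=11, |δ|=62 (9 ε).
min D↑ (12 st, q0=0, F={4}): 0:0→1,2→2,t→3 1:0→4,2→4,t→1 2:0→1,2→2,t→5 3:0→1,2→6,t→3 4:0→4,2→4,t→4 5:0→1,2→7,t→5 6:0→1,2→8,t→9 7:0→4,2→10,t→7 8:0→11,2→8,t→4 9:0→1,2→10,t→9 10:0→4,2→10,t→4 11:0→4,2→4,t→4 (ε-aug+det+¬).
'00': run [15, 4, 1] end={s10} rej; 2/2 single-dels accept.
'02': N↓-sim [15, 4, 1] end={s10} rej; 2/2 del acc.
'2t20': |S_i|=[15, 13, 8, 4, 1] end={s10} ∉↓L; 4/4 del acc.
't22t': N↓-sim [15, 13, 11, 5, 2] end={s10,s14} rej; 4/4 single-dels accept.
4 obstructions.

A = [00, 02, 2t20, t22t].


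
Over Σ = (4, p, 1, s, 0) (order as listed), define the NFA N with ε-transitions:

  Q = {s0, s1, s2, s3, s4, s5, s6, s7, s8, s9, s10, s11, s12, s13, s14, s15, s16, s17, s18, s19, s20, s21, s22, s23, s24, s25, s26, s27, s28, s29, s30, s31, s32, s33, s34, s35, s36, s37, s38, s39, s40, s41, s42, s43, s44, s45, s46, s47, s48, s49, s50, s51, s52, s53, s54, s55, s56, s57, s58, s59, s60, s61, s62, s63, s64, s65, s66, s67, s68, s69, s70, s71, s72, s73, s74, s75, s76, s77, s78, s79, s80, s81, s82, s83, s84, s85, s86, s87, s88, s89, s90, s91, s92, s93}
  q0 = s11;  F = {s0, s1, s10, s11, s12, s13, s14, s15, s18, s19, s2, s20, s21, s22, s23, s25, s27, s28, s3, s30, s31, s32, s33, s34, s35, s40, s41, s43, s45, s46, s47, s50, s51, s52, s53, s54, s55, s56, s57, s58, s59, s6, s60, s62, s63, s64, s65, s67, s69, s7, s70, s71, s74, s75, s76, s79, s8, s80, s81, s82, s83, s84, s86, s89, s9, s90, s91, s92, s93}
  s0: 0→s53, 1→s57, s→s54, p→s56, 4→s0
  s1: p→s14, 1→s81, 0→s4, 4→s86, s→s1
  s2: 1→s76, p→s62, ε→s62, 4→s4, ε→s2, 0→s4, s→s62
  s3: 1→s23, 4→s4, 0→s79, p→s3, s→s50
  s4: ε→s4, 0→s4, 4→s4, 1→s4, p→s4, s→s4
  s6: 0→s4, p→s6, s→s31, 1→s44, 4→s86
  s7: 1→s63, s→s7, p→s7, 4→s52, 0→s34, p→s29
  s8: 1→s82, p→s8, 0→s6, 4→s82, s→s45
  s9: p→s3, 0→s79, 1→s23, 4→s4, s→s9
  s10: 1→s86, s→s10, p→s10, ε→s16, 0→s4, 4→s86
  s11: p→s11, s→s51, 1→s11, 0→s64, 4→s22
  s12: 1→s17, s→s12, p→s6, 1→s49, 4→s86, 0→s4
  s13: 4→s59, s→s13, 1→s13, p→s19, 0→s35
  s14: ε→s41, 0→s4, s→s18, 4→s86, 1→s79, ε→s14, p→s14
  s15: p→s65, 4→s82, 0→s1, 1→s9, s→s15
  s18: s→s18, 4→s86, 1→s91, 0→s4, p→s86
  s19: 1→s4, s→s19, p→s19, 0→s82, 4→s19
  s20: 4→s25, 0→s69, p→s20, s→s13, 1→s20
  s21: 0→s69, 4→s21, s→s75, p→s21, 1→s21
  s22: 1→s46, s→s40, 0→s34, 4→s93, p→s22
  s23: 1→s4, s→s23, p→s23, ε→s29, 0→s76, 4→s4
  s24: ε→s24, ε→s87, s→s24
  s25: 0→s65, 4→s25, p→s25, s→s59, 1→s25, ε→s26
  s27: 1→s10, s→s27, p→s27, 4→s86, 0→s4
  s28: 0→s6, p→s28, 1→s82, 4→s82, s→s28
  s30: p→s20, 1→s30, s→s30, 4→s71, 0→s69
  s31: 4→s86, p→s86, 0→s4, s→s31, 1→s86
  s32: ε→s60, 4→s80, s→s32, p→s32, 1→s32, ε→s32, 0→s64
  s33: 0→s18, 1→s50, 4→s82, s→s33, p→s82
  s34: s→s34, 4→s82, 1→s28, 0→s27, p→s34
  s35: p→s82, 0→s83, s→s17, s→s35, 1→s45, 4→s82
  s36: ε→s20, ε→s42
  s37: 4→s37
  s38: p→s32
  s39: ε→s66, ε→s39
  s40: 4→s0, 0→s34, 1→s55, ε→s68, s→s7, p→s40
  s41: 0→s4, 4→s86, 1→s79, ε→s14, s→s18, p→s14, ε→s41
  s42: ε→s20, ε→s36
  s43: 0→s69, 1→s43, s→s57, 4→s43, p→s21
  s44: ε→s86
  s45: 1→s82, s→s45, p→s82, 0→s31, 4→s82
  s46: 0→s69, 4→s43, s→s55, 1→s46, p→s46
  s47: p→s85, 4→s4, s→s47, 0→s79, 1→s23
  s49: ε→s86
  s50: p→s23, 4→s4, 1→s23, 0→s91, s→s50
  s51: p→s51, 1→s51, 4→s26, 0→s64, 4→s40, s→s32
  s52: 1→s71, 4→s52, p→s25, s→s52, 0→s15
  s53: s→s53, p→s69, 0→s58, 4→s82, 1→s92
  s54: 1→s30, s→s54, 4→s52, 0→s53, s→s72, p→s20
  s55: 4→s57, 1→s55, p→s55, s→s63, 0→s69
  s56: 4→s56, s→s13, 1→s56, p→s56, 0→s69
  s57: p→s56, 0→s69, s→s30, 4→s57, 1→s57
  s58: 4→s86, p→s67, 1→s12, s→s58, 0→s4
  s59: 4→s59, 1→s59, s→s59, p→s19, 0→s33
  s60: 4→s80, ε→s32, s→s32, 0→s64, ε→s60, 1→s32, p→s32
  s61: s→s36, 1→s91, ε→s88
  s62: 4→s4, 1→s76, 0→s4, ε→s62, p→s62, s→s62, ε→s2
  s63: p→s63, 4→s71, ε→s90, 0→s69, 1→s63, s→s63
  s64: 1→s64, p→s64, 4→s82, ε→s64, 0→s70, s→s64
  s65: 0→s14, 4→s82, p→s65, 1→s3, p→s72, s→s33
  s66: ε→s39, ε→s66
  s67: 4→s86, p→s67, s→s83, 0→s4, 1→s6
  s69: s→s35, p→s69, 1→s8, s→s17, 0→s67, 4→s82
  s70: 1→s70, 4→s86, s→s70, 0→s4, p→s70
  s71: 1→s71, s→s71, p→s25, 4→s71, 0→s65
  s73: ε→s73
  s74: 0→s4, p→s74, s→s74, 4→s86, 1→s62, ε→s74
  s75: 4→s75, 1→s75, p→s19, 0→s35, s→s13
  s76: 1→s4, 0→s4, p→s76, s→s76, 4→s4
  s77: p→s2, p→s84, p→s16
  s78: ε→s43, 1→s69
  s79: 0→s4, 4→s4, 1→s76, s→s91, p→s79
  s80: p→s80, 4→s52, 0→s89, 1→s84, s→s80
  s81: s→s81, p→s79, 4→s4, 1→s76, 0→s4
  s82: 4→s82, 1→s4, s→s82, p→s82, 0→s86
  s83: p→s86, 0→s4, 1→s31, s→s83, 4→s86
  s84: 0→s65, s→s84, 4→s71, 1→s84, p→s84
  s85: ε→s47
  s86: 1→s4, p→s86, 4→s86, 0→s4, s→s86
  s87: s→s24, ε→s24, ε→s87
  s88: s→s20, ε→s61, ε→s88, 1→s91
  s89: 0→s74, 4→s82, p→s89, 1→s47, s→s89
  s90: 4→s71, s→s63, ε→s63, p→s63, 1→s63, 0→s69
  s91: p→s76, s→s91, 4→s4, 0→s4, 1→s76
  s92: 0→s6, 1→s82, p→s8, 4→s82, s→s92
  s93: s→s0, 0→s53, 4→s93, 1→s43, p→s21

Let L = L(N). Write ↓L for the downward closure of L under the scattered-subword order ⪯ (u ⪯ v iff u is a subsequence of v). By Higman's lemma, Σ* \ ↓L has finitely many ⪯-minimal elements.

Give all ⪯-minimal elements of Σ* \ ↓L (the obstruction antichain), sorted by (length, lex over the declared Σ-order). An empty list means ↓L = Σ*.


Antichain: [041, 000, 40111, 44psp1, 410sp1, ss4014].

|Q|=94, |F|=69, |δ|=410 (41 ε).
min D↑ (66 st, q0=0, F={21}): 0:4→1,p→0,1→0,s→2,0→3 1:4→4,p→1,1→5,s→6,0→7 2:4→6,p→2,1→2,s→8,0→3 3:4→9,p→3,1→3,s→3,0→10 4:4→4,p→11,1→12,s→13,0→14 5:4→12,p→5,1→5,s→15,0→16 6:4→13,p→6,1→15,s→17,0→7 7:4→9,p→7,1→18,s→7,0→19 8:4→20,p→8,1→8,s→8,0→3 9:4→9,p→9,1→21,s→9,0→22 10:4→22,p→10,1→10,s→10,0→21 11:4→11,p→11,1→11,s→23,0→16 12:4→12,p→11,1→12,s→24,0→16 13:4→13,p→25,1→24,s→26,0→14 14:4→9,p→16,1→27,s→14,0→28 15:4→24,p→15,1→15,s→29,0→16 16:4→9,p→16,1→30,s→31,0→32 17:4→33,p→17,1→29,s→17,0→7 18:4→9,p→18,1→9,s→18,0→34 19:4→22,p→19,1→35,s→19,0→21 20:4→33,p→20,1→36,s→20,0→37 21:4→21,p→21,1→21,s→21,0→21 22:4→22,p→22,1→21,s→22,0→21 23:4→23,p→38,1→23,s→39,0→31 24:4→24,p→25,1→24,s→40,0→16 25:4→25,p→25,1→25,s→39,0→16 26:4→33,p→41,1→40,s→26,0→14 27:4→9,p→30,1→9,s→27,0→34 28:4→22,p→32,1→42,s→28,0→21 29:4→43,p→29,1→29,s→29,0→16 30:4→9,p→30,1→9,s→44,0→34 31:4→9,p→9,1→44,s→31,0→45 32:4→22,p→32,1→34,s→45,0→21 33:4→33,p→46,1→43,s→33,0→47 34:4→22,p→34,1→22,s→48,0→21 35:4→22,p→35,1→22,s→35,0→21 36:4→43,p→36,1→36,s→36,0→49 37:4→9,p→37,1→50,s→37,0→51 38:4→38,p→38,1→21,s→38,0→9 39:4→52,p→38,1→39,s→39,0→31 40:4→43,p→41,1→40,s→40,0→16 41:4→46,p→41,1→41,s→39,0→16 42:4→22,p→34,1→22,s→42,0→21 43:4→43,p→46,1→43,s→43,0→49 44:4→9,p→9,1→9,s→44,0→48 45:4→22,p→22,1→48,s→45,0→21 46:4→46,p→46,1→46,s→52,0→49 47:4→9,p→49,1→53,s→47,0→54 48:4→22,p→22,1→22,s→48,0→21 49:4→9,p→49,1→55,s→56,0→57 50:4→21,p→50,1→58,s→50,0→59 51:4→22,p→51,1→60,s→51,0→21 52:4→52,p→38,1→52,s→52,0→56 53:4→21,p→55,1→58,s→53,0→59 54:4→22,p→57,1→61,s→54,0→21 55:4→21,p→55,1→58,s→62,0→59 56:4→9,p→9,1→62,s→56,0→63 57:4→22,p→57,1→59,s→63,0→21 58:4→21,p→58,1→21,s→58,0→64 59:4→21,p→59,1→64,s→65,0→21 60:4→21,p→60,1→64,s→60,0→21 61:4→21,p→59,1→64,s→61,0→21 62:4→21,p→58,1→58,s→62,0→65 63:4→22,p→22,1→65,s→63,0→21 64:4→21,p→64,1→21,s→64,0→21 65:4→21,p→64,1→64,s→65,0→21 [Hopcroft].
'041': run [79, 48, 3, 1] end={s4} rej; 3/3 del acc.
'000': |S_i|=[79, 48, 26, 1] end={s4} — reject; 3/3 single-dels accept.
'40111': |S_i|=[79, 73, 46, 28, 9, 1] end={s4} — reject; 5/5 deletions ∈↓L.
'44psp1': run [79, 73, 52, 35, 19, 7, 1] end={s4} rej; 6/6 single-dels accept.
'410sp1': run [79, 73, 56, 26, 15, 6, 1] end={s4} rej; 6/6 del acc.
'ss4014': run [79, 73, 65, 34, 26, 14, 1] end={s4} rej; 6/6 single-dels accept.
6 words, ⪯-incomp.


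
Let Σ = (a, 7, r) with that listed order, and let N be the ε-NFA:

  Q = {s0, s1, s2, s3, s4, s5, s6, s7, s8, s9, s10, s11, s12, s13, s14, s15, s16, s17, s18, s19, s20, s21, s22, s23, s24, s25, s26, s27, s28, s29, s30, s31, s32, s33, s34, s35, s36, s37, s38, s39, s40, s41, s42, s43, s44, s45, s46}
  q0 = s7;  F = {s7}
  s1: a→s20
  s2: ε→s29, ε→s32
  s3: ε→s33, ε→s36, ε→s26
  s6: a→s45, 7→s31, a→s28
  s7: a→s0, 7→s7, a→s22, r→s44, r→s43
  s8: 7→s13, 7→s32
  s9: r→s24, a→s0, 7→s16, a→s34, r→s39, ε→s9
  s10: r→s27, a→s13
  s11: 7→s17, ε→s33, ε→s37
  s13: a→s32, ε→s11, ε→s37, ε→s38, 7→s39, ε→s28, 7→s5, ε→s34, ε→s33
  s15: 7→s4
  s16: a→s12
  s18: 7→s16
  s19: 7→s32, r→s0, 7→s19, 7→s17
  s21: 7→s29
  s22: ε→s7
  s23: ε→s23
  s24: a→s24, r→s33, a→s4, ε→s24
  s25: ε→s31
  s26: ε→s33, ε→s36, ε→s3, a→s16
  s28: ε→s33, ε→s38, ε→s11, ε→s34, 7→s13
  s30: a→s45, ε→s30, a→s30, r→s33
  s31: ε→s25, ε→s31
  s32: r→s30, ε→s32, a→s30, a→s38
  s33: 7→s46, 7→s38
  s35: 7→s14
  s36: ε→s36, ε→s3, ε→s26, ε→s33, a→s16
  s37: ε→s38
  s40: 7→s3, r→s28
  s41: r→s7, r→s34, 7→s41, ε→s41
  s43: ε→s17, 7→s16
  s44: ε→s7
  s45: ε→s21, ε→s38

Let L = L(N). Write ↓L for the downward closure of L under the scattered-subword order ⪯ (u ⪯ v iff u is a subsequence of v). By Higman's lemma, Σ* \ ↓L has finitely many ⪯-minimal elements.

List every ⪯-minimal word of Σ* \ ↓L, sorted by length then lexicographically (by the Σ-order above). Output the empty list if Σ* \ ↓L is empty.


|Q|=47, |F|=1, |δ|=90 (39 ε).
min D↑ (1 st, q0=0, F={}): 0:a→0,7→0,r→0 (ε-aug+det+¬).
L(D↑) = ∅ ⇒ ↓L = Σ*.

Antichain: [].


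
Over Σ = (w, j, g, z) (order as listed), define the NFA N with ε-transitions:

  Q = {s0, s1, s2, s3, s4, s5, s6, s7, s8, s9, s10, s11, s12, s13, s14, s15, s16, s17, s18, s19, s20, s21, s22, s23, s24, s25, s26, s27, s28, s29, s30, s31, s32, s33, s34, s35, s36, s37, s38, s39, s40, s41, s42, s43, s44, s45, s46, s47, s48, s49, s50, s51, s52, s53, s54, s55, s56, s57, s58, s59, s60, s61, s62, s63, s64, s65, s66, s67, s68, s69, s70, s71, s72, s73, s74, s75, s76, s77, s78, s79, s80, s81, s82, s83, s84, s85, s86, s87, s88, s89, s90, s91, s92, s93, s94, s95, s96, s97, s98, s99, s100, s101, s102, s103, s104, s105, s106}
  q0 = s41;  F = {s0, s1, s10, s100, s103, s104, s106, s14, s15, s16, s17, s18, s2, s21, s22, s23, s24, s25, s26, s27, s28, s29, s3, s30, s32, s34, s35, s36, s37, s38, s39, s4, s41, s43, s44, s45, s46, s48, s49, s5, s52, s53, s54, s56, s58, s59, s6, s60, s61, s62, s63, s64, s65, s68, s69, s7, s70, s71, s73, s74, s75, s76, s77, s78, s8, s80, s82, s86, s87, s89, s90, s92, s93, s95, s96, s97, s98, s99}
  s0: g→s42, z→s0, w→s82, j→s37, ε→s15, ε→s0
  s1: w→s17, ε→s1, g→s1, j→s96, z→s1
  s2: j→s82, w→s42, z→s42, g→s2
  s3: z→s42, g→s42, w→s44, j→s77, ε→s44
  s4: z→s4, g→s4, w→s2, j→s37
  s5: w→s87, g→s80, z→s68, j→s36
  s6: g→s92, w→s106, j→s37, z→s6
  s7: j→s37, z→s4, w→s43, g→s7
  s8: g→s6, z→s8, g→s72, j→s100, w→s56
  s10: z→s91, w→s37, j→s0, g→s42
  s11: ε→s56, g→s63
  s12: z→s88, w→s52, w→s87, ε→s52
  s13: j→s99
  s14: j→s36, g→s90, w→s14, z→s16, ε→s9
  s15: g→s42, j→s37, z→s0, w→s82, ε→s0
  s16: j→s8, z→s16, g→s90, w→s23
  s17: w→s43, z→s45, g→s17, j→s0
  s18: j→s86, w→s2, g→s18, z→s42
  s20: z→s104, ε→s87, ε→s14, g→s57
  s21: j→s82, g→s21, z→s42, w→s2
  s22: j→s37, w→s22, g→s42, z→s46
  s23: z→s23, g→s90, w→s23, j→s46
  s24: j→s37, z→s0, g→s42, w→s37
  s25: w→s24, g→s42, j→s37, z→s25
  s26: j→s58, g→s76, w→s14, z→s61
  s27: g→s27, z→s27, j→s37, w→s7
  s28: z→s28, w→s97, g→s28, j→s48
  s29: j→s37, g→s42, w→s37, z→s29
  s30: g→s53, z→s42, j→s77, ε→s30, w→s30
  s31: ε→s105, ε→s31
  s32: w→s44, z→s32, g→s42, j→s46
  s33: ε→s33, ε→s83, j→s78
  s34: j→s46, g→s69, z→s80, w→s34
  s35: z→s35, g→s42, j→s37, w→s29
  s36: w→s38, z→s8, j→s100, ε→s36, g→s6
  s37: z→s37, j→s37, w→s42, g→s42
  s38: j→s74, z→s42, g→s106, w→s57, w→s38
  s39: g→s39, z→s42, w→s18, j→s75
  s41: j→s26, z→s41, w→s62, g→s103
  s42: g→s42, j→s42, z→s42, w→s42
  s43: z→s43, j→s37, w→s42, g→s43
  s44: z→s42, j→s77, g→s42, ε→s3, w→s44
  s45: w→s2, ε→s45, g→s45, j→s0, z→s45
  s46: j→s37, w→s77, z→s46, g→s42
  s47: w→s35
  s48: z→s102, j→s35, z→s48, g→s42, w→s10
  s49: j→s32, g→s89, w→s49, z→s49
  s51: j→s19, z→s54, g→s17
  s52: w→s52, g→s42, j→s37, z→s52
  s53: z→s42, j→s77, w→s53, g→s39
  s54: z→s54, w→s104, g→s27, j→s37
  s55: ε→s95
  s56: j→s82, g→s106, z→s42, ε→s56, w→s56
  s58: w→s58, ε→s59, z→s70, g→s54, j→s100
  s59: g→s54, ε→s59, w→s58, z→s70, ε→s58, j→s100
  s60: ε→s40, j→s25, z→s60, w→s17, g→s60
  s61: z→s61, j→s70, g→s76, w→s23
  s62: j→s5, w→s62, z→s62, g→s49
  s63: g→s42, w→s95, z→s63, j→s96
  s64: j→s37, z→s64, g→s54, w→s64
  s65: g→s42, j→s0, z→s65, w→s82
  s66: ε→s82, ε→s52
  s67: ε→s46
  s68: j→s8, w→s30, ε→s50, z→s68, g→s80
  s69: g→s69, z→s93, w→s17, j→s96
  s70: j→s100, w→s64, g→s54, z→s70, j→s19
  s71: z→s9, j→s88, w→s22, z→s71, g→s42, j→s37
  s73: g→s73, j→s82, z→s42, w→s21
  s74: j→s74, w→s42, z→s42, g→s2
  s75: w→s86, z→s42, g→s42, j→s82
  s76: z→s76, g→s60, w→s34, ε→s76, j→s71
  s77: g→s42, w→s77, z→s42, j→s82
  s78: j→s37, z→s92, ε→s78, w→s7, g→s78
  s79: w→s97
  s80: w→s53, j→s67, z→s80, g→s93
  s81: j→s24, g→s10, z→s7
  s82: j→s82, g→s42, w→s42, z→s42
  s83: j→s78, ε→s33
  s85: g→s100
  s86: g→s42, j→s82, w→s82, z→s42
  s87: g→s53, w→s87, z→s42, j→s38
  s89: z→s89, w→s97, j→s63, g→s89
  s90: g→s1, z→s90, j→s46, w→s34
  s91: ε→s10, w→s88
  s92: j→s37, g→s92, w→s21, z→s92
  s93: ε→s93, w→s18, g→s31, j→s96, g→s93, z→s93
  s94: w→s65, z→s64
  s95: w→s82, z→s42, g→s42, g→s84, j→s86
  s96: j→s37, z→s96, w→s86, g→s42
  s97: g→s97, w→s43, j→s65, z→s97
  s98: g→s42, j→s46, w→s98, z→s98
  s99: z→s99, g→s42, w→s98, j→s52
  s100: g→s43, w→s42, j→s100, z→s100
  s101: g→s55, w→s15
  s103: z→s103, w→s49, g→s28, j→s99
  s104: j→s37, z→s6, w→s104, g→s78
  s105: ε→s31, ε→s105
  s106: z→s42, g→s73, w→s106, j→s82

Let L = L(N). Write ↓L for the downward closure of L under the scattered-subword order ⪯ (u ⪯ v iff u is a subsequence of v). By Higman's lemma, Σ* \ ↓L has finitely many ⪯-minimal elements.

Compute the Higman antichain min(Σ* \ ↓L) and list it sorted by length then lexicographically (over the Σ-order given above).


Antichain: [gjg, wjwz, jjjw, jzwjg, ggwww, jgwzwz].

|Q|=107, |F|=78, |δ|=382 (35 ε).
min D↑ (76 st, q0=0, F={29}): 0:w→1,j→2,g→3,z→0 1:w→1,j→4,g→5,z→1 2:w→6,j→7,g→8,z→9 3:w→5,j→10,g→11,z→3 4:w→12,j→13,g→14,z→15 5:w→5,j→16,g→17,z→5 6:w→6,j→13,g→18,z→19 7:w→7,j→20,g→21,z→22 8:w→23,j→24,g→25,z→8 9:w→26,j→22,g→8,z→9 10:w→27,j→28,g→29,z→10 11:w→30,j→31,g→11,z→11 12:w→12,j→32,g→33,z→29 13:w→32,j→20,g→34,z→35 14:w→33,j→36,g→37,z→14 15:w→38,j→35,g→14,z→15 16:w→39,j→36,g→29,z→16 17:w→30,j→40,g→17,z→17 18:w→23,j→36,g→41,z→18 19:w→26,j→35,g→18,z→19 20:w→29,j→20,g→42,z→20 21:w→43,j→44,g→45,z→21 22:w→46,j→20,g→21,z→22 23:w→23,j→36,g→47,z→14 24:w→48,j→44,g→29,z→24 25:w→49,j→50,g→25,z→25 26:w→26,j→36,g→18,z→26 27:w→27,j→36,g→29,z→27 28:w→28,j→44,g→29,z→28 29:w→29,j→29,g→29,z→29 30:w→42,j→51,g→30,z→30 31:w→52,j→53,g→29,z→31 32:w→32,j→54,g→55,z→29 33:w→33,j→56,g→57,z→29 34:w→55,j→44,g→58,z→34 35:w→59,j→20,g→34,z→35 36:w→56,j→44,g→29,z→36 37:w→60,j→61,g→37,z→37 38:w→38,j→56,g→33,z→29 39:w→39,j→56,g→29,z→29 40:w→62,j→61,g→29,z→40 41:w→49,j→61,g→41,z→41 42:w→29,j→44,g→42,z→42 43:w→43,j→44,g→63,z→34 44:w→29,j→44,g→29,z→44 45:w→64,j→44,g→45,z→45 46:w→46,j→44,g→21,z→46 47:w→49,j→61,g→47,z→37 48:w→48,j→44,g→29,z→36 49:w→42,j→65,g→49,z→66 50:w→67,j→44,g→29,z→50 51:w→68,j→65,g→29,z→51 52:w→44,j→65,g→29,z→52 53:w→69,j→44,g→29,z→53 54:w→29,j→54,g→70,z→29 55:w→55,j→68,g→71,z→29 56:w→56,j→68,g→29,z→29 57:w→60,j→72,g→57,z→29 58:w→73,j→44,g→58,z→58 59:w→59,j→68,g→55,z→29 60:w→70,j→74,g→60,z→29 61:w→74,j→44,g→29,z→61 62:w→68,j→74,g→29,z→29 63:w→64,j→44,g→63,z→58 64:w→42,j→44,g→64,z→75 65:w→68,j→44,g→29,z→65 66:w→70,j→65,g→66,z→66 67:w→44,j→44,g→29,z→65 68:w→29,j→68,g→29,z→29 69:w→44,j→44,g→29,z→69 70:w→29,j→68,g→70,z→29 71:w→73,j→68,g→71,z→29 72:w→74,j→68,g→29,z→29 73:w→70,j→68,g→73,z→29 74:w→68,j→68,g→29,z→29 75:w→70,j→44,g→75,z→75 [Hopcroft].
'gjg': N↓-sim [92, 68, 33, 2] end={s42,s84} — reject; 3/3 del acc.
'wjwz': |S_i|=[92, 78, 46, 22, 1] end={s42} ∉↓L; 4/4 deletions ∈↓L.
'jjjw': N↓-sim [92, 85, 46, 9, 1] end={s42} — reject; 4/4 del acc.
'jzwjg': run [92, 85, 75, 53, 11, 1] end={s42} — reject; 5/5 single-dels accept.
'ggwww': run [92, 68, 44, 23, 6, 1] end={s42} — reject; 5/5 single-dels accept.
'jgwzwz': N↓-sim [92, 85, 48, 35, 27, 12, 1] end={s42} — reject; 6/6 del acc.
6 words, ⪯-incomp.
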